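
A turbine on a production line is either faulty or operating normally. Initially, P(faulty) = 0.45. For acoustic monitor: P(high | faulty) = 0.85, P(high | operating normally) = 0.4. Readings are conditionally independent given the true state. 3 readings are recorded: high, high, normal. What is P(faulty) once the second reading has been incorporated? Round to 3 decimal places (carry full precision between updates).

After 'high': P(faulty) = 0.85·0.4500 / (0.85·0.4500 + 0.4·0.5500) ≈ 0.6349
After 'high': P(faulty) = 0.85·0.6349 / (0.85·0.6349 + 0.4·0.3651) ≈ 0.7870

0.787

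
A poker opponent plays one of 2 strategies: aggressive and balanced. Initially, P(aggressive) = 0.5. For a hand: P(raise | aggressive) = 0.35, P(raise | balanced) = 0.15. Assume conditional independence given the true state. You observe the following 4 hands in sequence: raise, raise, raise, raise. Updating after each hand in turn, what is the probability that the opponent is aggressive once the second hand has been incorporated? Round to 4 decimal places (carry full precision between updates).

After 'raise': P(aggressive) = 0.35·0.5000 / (0.35·0.5000 + 0.15·0.5000) ≈ 0.7000
After 'raise': P(aggressive) = 0.35·0.7000 / (0.35·0.7000 + 0.15·0.3000) ≈ 0.8448

0.8448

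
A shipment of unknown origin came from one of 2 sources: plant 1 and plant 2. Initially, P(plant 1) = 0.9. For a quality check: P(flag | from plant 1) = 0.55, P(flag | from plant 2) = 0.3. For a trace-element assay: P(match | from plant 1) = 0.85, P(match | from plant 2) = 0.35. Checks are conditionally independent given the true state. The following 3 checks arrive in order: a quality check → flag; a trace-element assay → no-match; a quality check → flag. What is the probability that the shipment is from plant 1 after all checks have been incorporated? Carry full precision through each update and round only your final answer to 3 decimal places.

After a quality check='flag': P(plant 1) = 0.55·0.9000 / (0.55·0.9000 + 0.3·0.1000) ≈ 0.9429
After a trace-element assay='no-match': P(plant 1) = 0.15·0.9429 / (0.15·0.9429 + 0.65·0.0571) ≈ 0.7920
After a quality check='flag': P(plant 1) = 0.55·0.7920 / (0.55·0.7920 + 0.3·0.2080) ≈ 0.8747

0.875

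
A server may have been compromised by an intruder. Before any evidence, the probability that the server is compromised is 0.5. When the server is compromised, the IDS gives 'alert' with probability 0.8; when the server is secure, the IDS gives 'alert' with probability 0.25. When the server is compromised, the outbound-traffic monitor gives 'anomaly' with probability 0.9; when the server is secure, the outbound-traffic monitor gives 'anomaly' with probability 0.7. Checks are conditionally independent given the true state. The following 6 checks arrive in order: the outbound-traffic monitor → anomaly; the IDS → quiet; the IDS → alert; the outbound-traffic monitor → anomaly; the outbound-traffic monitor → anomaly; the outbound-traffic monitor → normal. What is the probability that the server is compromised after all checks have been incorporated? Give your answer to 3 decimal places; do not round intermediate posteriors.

After the outbound-traffic monitor='anomaly': P(compromised) = 0.9·0.5000 / (0.9·0.5000 + 0.7·0.5000) ≈ 0.5625
After the IDS='quiet': P(compromised) = 0.2·0.5625 / (0.2·0.5625 + 0.75·0.4375) ≈ 0.2553
After the IDS='alert': P(compromised) = 0.8·0.2553 / (0.8·0.2553 + 0.25·0.7447) ≈ 0.5232
After the outbound-traffic monitor='anomaly': P(compromised) = 0.9·0.5232 / (0.9·0.5232 + 0.7·0.4768) ≈ 0.5852
After the outbound-traffic monitor='anomaly': P(compromised) = 0.9·0.5852 / (0.9·0.5852 + 0.7·0.4148) ≈ 0.6446
After the outbound-traffic monitor='normal': P(compromised) = 0.1·0.6446 / (0.1·0.6446 + 0.3·0.3554) ≈ 0.3768

0.377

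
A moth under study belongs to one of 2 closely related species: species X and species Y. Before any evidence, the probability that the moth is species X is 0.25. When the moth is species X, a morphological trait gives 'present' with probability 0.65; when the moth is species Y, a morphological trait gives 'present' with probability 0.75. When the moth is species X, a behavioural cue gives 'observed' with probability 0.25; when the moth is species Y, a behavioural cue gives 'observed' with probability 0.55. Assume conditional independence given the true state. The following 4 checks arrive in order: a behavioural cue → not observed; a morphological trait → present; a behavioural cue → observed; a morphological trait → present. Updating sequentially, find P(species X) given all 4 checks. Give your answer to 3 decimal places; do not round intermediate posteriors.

After a behavioural cue='not observed': P(species X) = 0.75·0.2500 / (0.75·0.2500 + 0.45·0.7500) ≈ 0.3571
After a morphological trait='present': P(species X) = 0.65·0.3571 / (0.65·0.3571 + 0.75·0.6429) ≈ 0.3250
After a behavioural cue='observed': P(species X) = 0.25·0.3250 / (0.25·0.3250 + 0.55·0.6750) ≈ 0.1796
After a morphological trait='present': P(species X) = 0.65·0.1796 / (0.65·0.1796 + 0.75·0.8204) ≈ 0.1594

0.159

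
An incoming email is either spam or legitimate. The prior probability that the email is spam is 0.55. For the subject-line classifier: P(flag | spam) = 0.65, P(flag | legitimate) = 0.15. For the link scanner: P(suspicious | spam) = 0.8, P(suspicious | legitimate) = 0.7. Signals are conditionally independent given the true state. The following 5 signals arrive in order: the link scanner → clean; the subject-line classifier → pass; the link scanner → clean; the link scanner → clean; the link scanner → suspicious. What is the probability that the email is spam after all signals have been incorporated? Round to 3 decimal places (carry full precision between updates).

0.146

After the link scanner='clean': P(spam) = 0.2·0.5500 / (0.2·0.5500 + 0.3·0.4500) ≈ 0.4490
After the subject-line classifier='pass': P(spam) = 0.35·0.4490 / (0.35·0.4490 + 0.85·0.5510) ≈ 0.2512
After the link scanner='clean': P(spam) = 0.2·0.2512 / (0.2·0.2512 + 0.3·0.7488) ≈ 0.1828
After the link scanner='clean': P(spam) = 0.2·0.1828 / (0.2·0.1828 + 0.3·0.8172) ≈ 0.1298
After the link scanner='suspicious': P(spam) = 0.8·0.1298 / (0.8·0.1298 + 0.7·0.8702) ≈ 0.1456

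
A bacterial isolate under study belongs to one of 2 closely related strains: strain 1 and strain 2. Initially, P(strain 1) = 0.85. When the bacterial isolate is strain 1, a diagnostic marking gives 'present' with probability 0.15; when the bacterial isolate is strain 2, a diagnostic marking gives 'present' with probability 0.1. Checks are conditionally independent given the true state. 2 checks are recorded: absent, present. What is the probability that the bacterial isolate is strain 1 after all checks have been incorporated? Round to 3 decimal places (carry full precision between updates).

0.889

Each posterior becomes the prior for the next update.
After 'absent': P(strain 1) = 0.85·0.8500 / (0.85·0.8500 + 0.9·0.1500) ≈ 0.8426
After 'present': P(strain 1) = 0.15·0.8426 / (0.15·0.8426 + 0.1·0.1574) ≈ 0.8892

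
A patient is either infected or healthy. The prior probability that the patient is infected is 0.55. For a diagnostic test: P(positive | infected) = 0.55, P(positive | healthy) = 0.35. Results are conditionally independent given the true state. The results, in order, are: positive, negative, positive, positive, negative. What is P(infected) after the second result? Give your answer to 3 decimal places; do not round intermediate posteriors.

After 'positive': P(infected) = 0.55·0.5500 / (0.55·0.5500 + 0.35·0.4500) ≈ 0.6576
After 'negative': P(infected) = 0.45·0.6576 / (0.45·0.6576 + 0.65·0.3424) ≈ 0.5708

0.571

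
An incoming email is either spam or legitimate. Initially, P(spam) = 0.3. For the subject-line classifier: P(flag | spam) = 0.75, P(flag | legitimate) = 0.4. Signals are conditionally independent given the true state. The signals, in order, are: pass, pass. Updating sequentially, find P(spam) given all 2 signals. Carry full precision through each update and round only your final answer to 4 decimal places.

0.0693

After 'pass': P(spam) = 0.25·0.3000 / (0.25·0.3000 + 0.6·0.7000) ≈ 0.1515
After 'pass': P(spam) = 0.25·0.1515 / (0.25·0.1515 + 0.6·0.8485) ≈ 0.0693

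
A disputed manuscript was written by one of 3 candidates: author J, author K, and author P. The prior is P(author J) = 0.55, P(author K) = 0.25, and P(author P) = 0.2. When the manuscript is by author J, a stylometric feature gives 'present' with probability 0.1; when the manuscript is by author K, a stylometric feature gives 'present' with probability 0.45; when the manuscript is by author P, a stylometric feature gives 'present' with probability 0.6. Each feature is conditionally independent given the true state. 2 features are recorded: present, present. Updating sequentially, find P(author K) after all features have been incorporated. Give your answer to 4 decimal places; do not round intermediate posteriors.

0.3951

After 'present': normaliser = 0.1·0.5500 + 0.45·0.2500 + 0.6·0.2000; P(author J) ≈ 0.1913, P(author K) ≈ 0.3913, P(author P) ≈ 0.4174
After 'present': normaliser = 0.1·0.1913 + 0.45·0.3913 + 0.6·0.4174; P(author J) ≈ 0.0429, P(author K) ≈ 0.3951, P(author P) ≈ 0.5620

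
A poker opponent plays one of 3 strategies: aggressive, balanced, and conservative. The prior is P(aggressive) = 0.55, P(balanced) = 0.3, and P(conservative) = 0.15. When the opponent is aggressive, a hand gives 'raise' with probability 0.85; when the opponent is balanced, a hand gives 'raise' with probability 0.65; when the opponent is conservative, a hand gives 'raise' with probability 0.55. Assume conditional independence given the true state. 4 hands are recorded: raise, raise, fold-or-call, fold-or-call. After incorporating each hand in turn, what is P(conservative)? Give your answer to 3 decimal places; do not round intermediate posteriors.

After 'raise': normaliser = 0.85·0.5500 + 0.65·0.3000 + 0.55·0.1500; P(aggressive) ≈ 0.6275, P(balanced) ≈ 0.2617, P(conservative) ≈ 0.1107
After 'raise': normaliser = 0.85·0.6275 + 0.65·0.2617 + 0.55·0.1107; P(aggressive) ≈ 0.6978, P(balanced) ≈ 0.2226, P(conservative) ≈ 0.0797
After 'fold-or-call': normaliser = 0.15·0.6978 + 0.35·0.2226 + 0.45·0.0797; P(aggressive) ≈ 0.4792, P(balanced) ≈ 0.3566, P(conservative) ≈ 0.1642
After 'fold-or-call': normaliser = 0.15·0.4792 + 0.35·0.3566 + 0.45·0.1642; P(aggressive) ≈ 0.2657, P(balanced) ≈ 0.4613, P(conservative) ≈ 0.2730

0.273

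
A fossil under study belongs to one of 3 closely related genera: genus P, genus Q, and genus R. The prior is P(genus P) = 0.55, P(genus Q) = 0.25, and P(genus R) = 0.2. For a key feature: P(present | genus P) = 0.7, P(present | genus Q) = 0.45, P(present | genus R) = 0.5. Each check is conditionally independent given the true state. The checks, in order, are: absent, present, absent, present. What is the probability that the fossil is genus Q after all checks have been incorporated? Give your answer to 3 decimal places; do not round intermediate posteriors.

Each posterior becomes the prior for the next update.
After 'absent': normaliser = 0.3·0.5500 + 0.55·0.2500 + 0.5·0.2000; P(genus P) ≈ 0.4099, P(genus Q) ≈ 0.3416, P(genus R) ≈ 0.2484
After 'present': normaliser = 0.7·0.4099 + 0.45·0.3416 + 0.5·0.2484; P(genus P) ≈ 0.5080, P(genus Q) ≈ 0.2721, P(genus R) ≈ 0.2199
After 'absent': normaliser = 0.3·0.5080 + 0.55·0.2721 + 0.5·0.2199; P(genus P) ≈ 0.3699, P(genus Q) ≈ 0.3633, P(genus R) ≈ 0.2669
After 'present': normaliser = 0.7·0.3699 + 0.45·0.3633 + 0.5·0.2669; P(genus P) ≈ 0.4658, P(genus Q) ≈ 0.2941, P(genus R) ≈ 0.2401

0.294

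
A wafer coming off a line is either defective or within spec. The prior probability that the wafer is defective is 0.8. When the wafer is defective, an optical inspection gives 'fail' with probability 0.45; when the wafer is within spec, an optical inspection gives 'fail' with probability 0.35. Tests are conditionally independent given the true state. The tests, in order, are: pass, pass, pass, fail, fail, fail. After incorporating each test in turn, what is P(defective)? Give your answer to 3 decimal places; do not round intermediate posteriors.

Apply Bayes' rule sequentially, carrying P(defective) forward.
After 'pass': P(defective) = 0.55·0.8000 / (0.55·0.8000 + 0.65·0.2000) ≈ 0.7719
After 'pass': P(defective) = 0.55·0.7719 / (0.55·0.7719 + 0.65·0.2281) ≈ 0.7412
After 'pass': P(defective) = 0.55·0.7412 / (0.55·0.7412 + 0.65·0.2588) ≈ 0.7079
After 'fail': P(defective) = 0.45·0.7079 / (0.45·0.7079 + 0.35·0.2921) ≈ 0.7570
After 'fail': P(defective) = 0.45·0.7570 / (0.45·0.7570 + 0.35·0.2430) ≈ 0.8002
After 'fail': P(defective) = 0.45·0.8002 / (0.45·0.8002 + 0.35·0.1998) ≈ 0.8374

0.837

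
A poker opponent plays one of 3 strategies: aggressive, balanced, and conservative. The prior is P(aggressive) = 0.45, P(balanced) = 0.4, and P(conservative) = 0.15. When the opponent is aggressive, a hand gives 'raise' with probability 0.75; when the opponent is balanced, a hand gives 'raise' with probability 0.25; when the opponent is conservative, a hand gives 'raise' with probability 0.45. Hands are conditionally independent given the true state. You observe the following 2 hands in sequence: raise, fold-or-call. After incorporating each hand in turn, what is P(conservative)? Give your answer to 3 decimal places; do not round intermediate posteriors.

After 'raise': normaliser = 0.75·0.4500 + 0.25·0.4000 + 0.45·0.1500; P(aggressive) ≈ 0.6683, P(balanced) ≈ 0.1980, P(conservative) ≈ 0.1337
After 'fold-or-call': normaliser = 0.25·0.6683 + 0.75·0.1980 + 0.55·0.1337; P(aggressive) ≈ 0.4294, P(balanced) ≈ 0.3817, P(conservative) ≈ 0.1889

0.189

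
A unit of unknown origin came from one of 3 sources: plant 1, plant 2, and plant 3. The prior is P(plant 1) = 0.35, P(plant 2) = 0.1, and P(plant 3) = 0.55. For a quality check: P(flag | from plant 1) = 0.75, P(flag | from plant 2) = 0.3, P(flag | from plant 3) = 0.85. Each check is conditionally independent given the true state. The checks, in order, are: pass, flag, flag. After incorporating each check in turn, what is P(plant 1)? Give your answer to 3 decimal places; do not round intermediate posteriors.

0.428

After 'pass': normaliser = 0.25·0.3500 + 0.7·0.1000 + 0.15·0.5500; P(plant 1) ≈ 0.3646, P(plant 2) ≈ 0.2917, P(plant 3) ≈ 0.3438
After 'flag': normaliser = 0.75·0.3646 + 0.3·0.2917 + 0.85·0.3438; P(plant 1) ≈ 0.4187, P(plant 2) ≈ 0.1340, P(plant 3) ≈ 0.4474
After 'flag': normaliser = 0.75·0.4187 + 0.3·0.1340 + 0.85·0.4474; P(plant 1) ≈ 0.4275, P(plant 2) ≈ 0.0547, P(plant 3) ≈ 0.5178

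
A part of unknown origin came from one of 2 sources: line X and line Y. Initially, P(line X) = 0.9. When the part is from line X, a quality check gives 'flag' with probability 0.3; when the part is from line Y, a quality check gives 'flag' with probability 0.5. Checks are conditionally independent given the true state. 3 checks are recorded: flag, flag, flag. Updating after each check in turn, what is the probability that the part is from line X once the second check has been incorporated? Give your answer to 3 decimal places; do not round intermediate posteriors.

After 'flag': P(line X) = 0.3·0.9000 / (0.3·0.9000 + 0.5·0.1000) ≈ 0.8438
After 'flag': P(line X) = 0.3·0.8438 / (0.3·0.8438 + 0.5·0.1562) ≈ 0.7642

0.764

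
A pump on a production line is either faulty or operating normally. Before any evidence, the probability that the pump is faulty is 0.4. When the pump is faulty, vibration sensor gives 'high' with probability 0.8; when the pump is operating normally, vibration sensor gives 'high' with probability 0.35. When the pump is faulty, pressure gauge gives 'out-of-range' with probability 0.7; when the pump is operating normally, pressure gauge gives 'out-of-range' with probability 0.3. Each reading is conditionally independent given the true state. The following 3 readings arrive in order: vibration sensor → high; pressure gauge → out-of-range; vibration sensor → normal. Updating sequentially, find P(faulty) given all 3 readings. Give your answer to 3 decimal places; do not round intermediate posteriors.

0.522

After vibration sensor='high': P(faulty) = 0.8·0.4000 / (0.8·0.4000 + 0.35·0.6000) ≈ 0.6038
After pressure gauge='out-of-range': P(faulty) = 0.7·0.6038 / (0.7·0.6038 + 0.3·0.3962) ≈ 0.7805
After vibration sensor='normal': P(faulty) = 0.2·0.7805 / (0.2·0.7805 + 0.65·0.2195) ≈ 0.5224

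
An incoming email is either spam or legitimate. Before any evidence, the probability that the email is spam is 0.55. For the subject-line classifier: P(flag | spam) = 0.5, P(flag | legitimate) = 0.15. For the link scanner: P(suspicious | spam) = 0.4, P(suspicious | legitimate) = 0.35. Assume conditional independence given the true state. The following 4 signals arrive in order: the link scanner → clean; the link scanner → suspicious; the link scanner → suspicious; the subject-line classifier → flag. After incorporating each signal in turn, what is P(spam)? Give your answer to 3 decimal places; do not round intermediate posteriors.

Each posterior becomes the prior for the next update.
After the link scanner='clean': P(spam) = 0.6·0.5500 / (0.6·0.5500 + 0.65·0.4500) ≈ 0.5301
After the link scanner='suspicious': P(spam) = 0.4·0.5301 / (0.4·0.5301 + 0.35·0.4699) ≈ 0.5632
After the link scanner='suspicious': P(spam) = 0.4·0.5632 / (0.4·0.5632 + 0.35·0.4368) ≈ 0.5957
After the subject-line classifier='flag': P(spam) = 0.5·0.5957 / (0.5·0.5957 + 0.15·0.4043) ≈ 0.8309

0.831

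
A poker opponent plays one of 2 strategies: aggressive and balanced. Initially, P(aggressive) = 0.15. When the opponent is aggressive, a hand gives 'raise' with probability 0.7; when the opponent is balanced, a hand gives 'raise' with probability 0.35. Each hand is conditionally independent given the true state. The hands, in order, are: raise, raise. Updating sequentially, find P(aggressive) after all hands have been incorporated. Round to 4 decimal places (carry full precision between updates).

0.4138

After 'raise': P(aggressive) = 0.7·0.1500 / (0.7·0.1500 + 0.35·0.8500) ≈ 0.2609
After 'raise': P(aggressive) = 0.7·0.2609 / (0.7·0.2609 + 0.35·0.7391) ≈ 0.4138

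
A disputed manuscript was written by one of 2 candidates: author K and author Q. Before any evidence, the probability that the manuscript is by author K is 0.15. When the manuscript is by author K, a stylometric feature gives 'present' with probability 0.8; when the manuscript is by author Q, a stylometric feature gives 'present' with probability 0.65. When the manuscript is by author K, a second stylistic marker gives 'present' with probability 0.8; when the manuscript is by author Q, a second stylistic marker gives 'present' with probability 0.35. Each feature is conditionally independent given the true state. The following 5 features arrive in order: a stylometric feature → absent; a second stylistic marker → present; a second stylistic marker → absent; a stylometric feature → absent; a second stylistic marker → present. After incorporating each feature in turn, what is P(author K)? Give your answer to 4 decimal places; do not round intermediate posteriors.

0.0848

Each posterior becomes the prior for the next update.
After a stylometric feature='absent': P(author K) = 0.2·0.1500 / (0.2·0.1500 + 0.35·0.8500) ≈ 0.0916
After a second stylistic marker='present': P(author K) = 0.8·0.0916 / (0.8·0.0916 + 0.35·0.9084) ≈ 0.1873
After a second stylistic marker='absent': P(author K) = 0.2·0.1873 / (0.2·0.1873 + 0.65·0.8127) ≈ 0.0662
After a stylometric feature='absent': P(author K) = 0.2·0.0662 / (0.2·0.0662 + 0.35·0.9338) ≈ 0.0389
After a second stylistic marker='present': P(author K) = 0.8·0.0389 / (0.8·0.0389 + 0.35·0.9611) ≈ 0.0848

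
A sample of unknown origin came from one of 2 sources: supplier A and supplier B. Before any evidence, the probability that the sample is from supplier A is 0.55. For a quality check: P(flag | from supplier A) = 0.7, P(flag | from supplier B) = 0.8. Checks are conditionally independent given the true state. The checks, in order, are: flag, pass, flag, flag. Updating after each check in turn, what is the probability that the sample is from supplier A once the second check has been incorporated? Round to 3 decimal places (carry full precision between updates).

After 'flag': P(supplier A) = 0.7·0.5500 / (0.7·0.5500 + 0.8·0.4500) ≈ 0.5168
After 'pass': P(supplier A) = 0.3·0.5168 / (0.3·0.5168 + 0.2·0.4832) ≈ 0.6160

0.616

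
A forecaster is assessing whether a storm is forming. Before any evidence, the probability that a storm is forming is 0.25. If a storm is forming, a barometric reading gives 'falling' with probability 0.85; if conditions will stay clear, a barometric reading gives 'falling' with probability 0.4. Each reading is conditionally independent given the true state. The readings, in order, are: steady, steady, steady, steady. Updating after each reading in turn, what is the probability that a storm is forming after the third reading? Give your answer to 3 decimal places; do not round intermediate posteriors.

0.005

Each posterior becomes the prior for the next update.
After 'steady': P(storm) = 0.15·0.2500 / (0.15·0.2500 + 0.6·0.7500) ≈ 0.0769
After 'steady': P(storm) = 0.15·0.0769 / (0.15·0.0769 + 0.6·0.9231) ≈ 0.0204
After 'steady': P(storm) = 0.15·0.0204 / (0.15·0.0204 + 0.6·0.9796) ≈ 0.0052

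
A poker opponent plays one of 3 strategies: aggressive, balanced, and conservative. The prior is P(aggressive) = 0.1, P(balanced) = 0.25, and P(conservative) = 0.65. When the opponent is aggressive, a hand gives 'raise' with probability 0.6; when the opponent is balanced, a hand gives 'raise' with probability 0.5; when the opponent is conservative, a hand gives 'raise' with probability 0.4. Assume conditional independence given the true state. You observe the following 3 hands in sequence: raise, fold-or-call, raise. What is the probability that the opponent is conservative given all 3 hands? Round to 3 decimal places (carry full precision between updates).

0.578

After 'raise': normaliser = 0.6·0.1000 + 0.5·0.2500 + 0.4·0.6500; P(aggressive) ≈ 0.1348, P(balanced) ≈ 0.2809, P(conservative) ≈ 0.5843
After 'fold-or-call': normaliser = 0.4·0.1348 + 0.5·0.2809 + 0.6·0.5843; P(aggressive) ≈ 0.0990, P(balanced) ≈ 0.2577, P(conservative) ≈ 0.6433
After 'raise': normaliser = 0.6·0.0990 + 0.5·0.2577 + 0.4·0.6433; P(aggressive) ≈ 0.1333, P(balanced) ≈ 0.2892, P(conservative) ≈ 0.5775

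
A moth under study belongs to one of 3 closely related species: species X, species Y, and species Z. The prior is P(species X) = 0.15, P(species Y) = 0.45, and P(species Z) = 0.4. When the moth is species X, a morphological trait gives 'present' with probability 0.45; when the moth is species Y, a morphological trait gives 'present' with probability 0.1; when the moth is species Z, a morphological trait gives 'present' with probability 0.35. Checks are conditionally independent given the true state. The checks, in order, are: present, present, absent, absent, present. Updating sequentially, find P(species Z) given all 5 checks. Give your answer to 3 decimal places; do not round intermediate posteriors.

0.617

After 'present': normaliser = 0.45·0.1500 + 0.1·0.4500 + 0.35·0.4000; P(species X) ≈ 0.2673, P(species Y) ≈ 0.1782, P(species Z) ≈ 0.5545
After 'present': normaliser = 0.45·0.2673 + 0.1·0.1782 + 0.35·0.5545; P(species X) ≈ 0.3621, P(species Y) ≈ 0.0537, P(species Z) ≈ 0.5842
After 'absent': normaliser = 0.55·0.3621 + 0.9·0.0537 + 0.65·0.5842; P(species X) ≈ 0.3176, P(species Y) ≈ 0.0770, P(species Z) ≈ 0.6054
After 'absent': normaliser = 0.55·0.3176 + 0.9·0.0770 + 0.65·0.6054; P(species X) ≈ 0.2740, P(species Y) ≈ 0.1087, P(species Z) ≈ 0.6173
After 'present': normaliser = 0.45·0.2740 + 0.1·0.1087 + 0.35·0.6173; P(species X) ≈ 0.3520, P(species Y) ≈ 0.0310, P(species Z) ≈ 0.6169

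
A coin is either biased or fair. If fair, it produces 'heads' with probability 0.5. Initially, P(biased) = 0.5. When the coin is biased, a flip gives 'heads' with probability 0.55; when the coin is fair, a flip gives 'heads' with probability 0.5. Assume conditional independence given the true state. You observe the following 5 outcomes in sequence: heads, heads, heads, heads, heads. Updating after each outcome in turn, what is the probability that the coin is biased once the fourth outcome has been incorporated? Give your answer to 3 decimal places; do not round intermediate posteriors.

0.594

Apply Bayes' rule sequentially, carrying P(biased) forward.
After 'heads': P(biased) = 0.55·0.5000 / (0.55·0.5000 + 0.5·0.5000) ≈ 0.5238
After 'heads': P(biased) = 0.55·0.5238 / (0.55·0.5238 + 0.5·0.4762) ≈ 0.5475
After 'heads': P(biased) = 0.55·0.5475 / (0.55·0.5475 + 0.5·0.4525) ≈ 0.5710
After 'heads': P(biased) = 0.55·0.5710 / (0.55·0.5710 + 0.5·0.4290) ≈ 0.5942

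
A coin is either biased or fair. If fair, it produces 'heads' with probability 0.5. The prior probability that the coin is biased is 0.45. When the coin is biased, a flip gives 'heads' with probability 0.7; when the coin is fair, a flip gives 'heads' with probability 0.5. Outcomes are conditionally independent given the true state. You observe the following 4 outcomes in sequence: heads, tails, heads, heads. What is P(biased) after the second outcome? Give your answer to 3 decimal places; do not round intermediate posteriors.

0.407

After 'heads': P(biased) = 0.7·0.4500 / (0.7·0.4500 + 0.5·0.5500) ≈ 0.5339
After 'tails': P(biased) = 0.3·0.5339 / (0.3·0.5339 + 0.5·0.4661) ≈ 0.4073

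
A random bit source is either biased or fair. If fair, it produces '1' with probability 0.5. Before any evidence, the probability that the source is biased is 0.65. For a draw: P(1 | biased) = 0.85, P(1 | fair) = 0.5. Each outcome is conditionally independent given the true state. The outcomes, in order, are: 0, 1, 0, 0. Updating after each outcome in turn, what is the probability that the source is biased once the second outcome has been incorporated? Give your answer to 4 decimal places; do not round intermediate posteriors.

After '0': P(biased) = 0.15·0.6500 / (0.15·0.6500 + 0.5·0.3500) ≈ 0.3578
After '1': P(biased) = 0.85·0.3578 / (0.85·0.3578 + 0.5·0.6422) ≈ 0.4864

0.4864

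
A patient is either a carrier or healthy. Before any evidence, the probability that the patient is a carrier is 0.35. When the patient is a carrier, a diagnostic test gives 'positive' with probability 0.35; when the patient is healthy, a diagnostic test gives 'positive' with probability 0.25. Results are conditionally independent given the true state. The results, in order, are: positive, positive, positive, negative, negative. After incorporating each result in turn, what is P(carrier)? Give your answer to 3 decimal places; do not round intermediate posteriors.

0.526

Apply Bayes' rule sequentially, carrying P(carrier) forward.
After 'positive': P(carrier) = 0.35·0.3500 / (0.35·0.3500 + 0.25·0.6500) ≈ 0.4298
After 'positive': P(carrier) = 0.35·0.4298 / (0.35·0.4298 + 0.25·0.5702) ≈ 0.5135
After 'positive': P(carrier) = 0.35·0.5135 / (0.35·0.5135 + 0.25·0.4865) ≈ 0.5964
After 'negative': P(carrier) = 0.65·0.5964 / (0.65·0.5964 + 0.75·0.4036) ≈ 0.5615
After 'negative': P(carrier) = 0.65·0.5615 / (0.65·0.5615 + 0.75·0.4385) ≈ 0.5260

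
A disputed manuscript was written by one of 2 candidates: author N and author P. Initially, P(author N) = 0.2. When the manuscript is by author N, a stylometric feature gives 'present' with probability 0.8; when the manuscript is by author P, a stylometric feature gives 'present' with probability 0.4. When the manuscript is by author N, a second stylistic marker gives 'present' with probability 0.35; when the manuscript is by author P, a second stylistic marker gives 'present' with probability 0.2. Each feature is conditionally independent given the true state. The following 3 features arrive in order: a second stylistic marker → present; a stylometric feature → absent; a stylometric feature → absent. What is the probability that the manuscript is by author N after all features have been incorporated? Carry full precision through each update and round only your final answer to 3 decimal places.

0.046

After a second stylistic marker='present': P(author N) = 0.35·0.2000 / (0.35·0.2000 + 0.2·0.8000) ≈ 0.3043
After a stylometric feature='absent': P(author N) = 0.2·0.3043 / (0.2·0.3043 + 0.6·0.6957) ≈ 0.1273
After a stylometric feature='absent': P(author N) = 0.2·0.1273 / (0.2·0.1273 + 0.6·0.8727) ≈ 0.0464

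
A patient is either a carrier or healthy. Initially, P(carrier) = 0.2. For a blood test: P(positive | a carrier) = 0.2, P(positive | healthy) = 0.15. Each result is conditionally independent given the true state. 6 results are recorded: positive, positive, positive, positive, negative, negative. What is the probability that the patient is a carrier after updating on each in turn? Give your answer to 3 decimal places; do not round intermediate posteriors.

After 'positive': P(carrier) = 0.2·0.2000 / (0.2·0.2000 + 0.15·0.8000) ≈ 0.2500
After 'positive': P(carrier) = 0.2·0.2500 / (0.2·0.2500 + 0.15·0.7500) ≈ 0.3077
After 'positive': P(carrier) = 0.2·0.3077 / (0.2·0.3077 + 0.15·0.6923) ≈ 0.3721
After 'positive': P(carrier) = 0.2·0.3721 / (0.2·0.3721 + 0.15·0.6279) ≈ 0.4414
After 'negative': P(carrier) = 0.8·0.4414 / (0.8·0.4414 + 0.85·0.5586) ≈ 0.4265
After 'negative': P(carrier) = 0.8·0.4265 / (0.8·0.4265 + 0.85·0.5735) ≈ 0.4117

0.412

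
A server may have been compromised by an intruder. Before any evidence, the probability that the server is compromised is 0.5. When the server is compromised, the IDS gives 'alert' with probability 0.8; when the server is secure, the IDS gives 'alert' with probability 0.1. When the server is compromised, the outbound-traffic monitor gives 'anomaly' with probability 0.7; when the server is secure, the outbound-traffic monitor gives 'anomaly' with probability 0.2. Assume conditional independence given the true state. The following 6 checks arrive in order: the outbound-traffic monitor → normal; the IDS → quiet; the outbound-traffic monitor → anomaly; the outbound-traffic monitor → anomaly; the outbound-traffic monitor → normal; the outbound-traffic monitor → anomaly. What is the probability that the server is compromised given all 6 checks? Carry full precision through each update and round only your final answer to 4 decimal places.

0.5726

After the outbound-traffic monitor='normal': P(compromised) = 0.3·0.5000 / (0.3·0.5000 + 0.8·0.5000) ≈ 0.2727
After the IDS='quiet': P(compromised) = 0.2·0.2727 / (0.2·0.2727 + 0.9·0.7273) ≈ 0.0769
After the outbound-traffic monitor='anomaly': P(compromised) = 0.7·0.0769 / (0.7·0.0769 + 0.2·0.9231) ≈ 0.2258
After the outbound-traffic monitor='anomaly': P(compromised) = 0.7·0.2258 / (0.7·0.2258 + 0.2·0.7742) ≈ 0.5052
After the outbound-traffic monitor='normal': P(compromised) = 0.3·0.5052 / (0.3·0.5052 + 0.8·0.4948) ≈ 0.2768
After the outbound-traffic monitor='anomaly': P(compromised) = 0.7·0.2768 / (0.7·0.2768 + 0.2·0.7232) ≈ 0.5726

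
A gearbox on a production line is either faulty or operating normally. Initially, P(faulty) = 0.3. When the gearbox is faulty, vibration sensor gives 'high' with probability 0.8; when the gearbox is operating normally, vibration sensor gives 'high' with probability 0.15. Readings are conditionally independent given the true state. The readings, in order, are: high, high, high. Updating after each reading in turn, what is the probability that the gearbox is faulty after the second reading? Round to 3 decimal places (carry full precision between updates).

0.924

After 'high': P(faulty) = 0.8·0.3000 / (0.8·0.3000 + 0.15·0.7000) ≈ 0.6957
After 'high': P(faulty) = 0.8·0.6957 / (0.8·0.6957 + 0.15·0.3043) ≈ 0.9242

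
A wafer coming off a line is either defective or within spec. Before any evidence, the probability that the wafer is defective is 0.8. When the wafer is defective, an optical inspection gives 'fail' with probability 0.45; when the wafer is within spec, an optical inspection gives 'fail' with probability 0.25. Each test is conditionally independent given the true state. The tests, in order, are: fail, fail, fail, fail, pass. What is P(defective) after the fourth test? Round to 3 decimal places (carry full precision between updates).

0.977

After 'fail': P(defective) = 0.45·0.8000 / (0.45·0.8000 + 0.25·0.2000) ≈ 0.8780
After 'fail': P(defective) = 0.45·0.8780 / (0.45·0.8780 + 0.25·0.1220) ≈ 0.9284
After 'fail': P(defective) = 0.45·0.9284 / (0.45·0.9284 + 0.25·0.0716) ≈ 0.9589
After 'fail': P(defective) = 0.45·0.9589 / (0.45·0.9589 + 0.25·0.0411) ≈ 0.9767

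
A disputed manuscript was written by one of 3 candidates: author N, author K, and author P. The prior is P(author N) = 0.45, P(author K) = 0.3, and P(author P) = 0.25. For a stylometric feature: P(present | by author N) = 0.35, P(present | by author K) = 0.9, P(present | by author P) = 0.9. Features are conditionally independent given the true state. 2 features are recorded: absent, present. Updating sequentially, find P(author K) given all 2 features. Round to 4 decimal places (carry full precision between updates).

0.1778

After 'absent': normaliser = 0.65·0.4500 + 0.1·0.3000 + 0.1·0.2500; P(author N) ≈ 0.8417, P(author K) ≈ 0.0863, P(author P) ≈ 0.0719
After 'present': normaliser = 0.35·0.8417 + 0.9·0.0863 + 0.9·0.0719; P(author N) ≈ 0.6741, P(author K) ≈ 0.1778, P(author P) ≈ 0.1481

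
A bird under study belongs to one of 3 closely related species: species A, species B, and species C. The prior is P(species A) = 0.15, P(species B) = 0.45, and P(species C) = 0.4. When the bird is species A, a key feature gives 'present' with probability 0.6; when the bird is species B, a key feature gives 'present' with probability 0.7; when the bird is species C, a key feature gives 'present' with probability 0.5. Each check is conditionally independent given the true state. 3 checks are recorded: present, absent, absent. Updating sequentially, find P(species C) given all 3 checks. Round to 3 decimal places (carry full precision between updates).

After 'present': normaliser = 0.6·0.1500 + 0.7·0.4500 + 0.5·0.4000; P(species A) ≈ 0.1488, P(species B) ≈ 0.5207, P(species C) ≈ 0.3306
After 'absent': normaliser = 0.4·0.1488 + 0.3·0.5207 + 0.5·0.3306; P(species A) ≈ 0.1562, P(species B) ≈ 0.4100, P(species C) ≈ 0.4338
After 'absent': normaliser = 0.4·0.1562 + 0.3·0.4100 + 0.5·0.4338; P(species A) ≈ 0.1553, P(species B) ≈ 0.3057, P(species C) ≈ 0.5391

0.539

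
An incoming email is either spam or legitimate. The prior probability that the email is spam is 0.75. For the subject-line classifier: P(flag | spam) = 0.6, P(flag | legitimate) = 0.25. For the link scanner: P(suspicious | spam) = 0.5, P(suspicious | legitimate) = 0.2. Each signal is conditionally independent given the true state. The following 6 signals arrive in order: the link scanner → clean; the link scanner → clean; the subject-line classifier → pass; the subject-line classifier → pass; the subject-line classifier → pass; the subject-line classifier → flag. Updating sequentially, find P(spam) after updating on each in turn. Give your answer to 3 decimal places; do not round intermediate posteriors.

After the link scanner='clean': P(spam) = 0.5·0.7500 / (0.5·0.7500 + 0.8·0.2500) ≈ 0.6522
After the link scanner='clean': P(spam) = 0.5·0.6522 / (0.5·0.6522 + 0.8·0.3478) ≈ 0.5396
After the subject-line classifier='pass': P(spam) = 0.4·0.5396 / (0.4·0.5396 + 0.75·0.4604) ≈ 0.3846
After the subject-line classifier='pass': P(spam) = 0.4·0.3846 / (0.4·0.3846 + 0.75·0.6154) ≈ 0.2500
After the subject-line classifier='pass': P(spam) = 0.4·0.2500 / (0.4·0.2500 + 0.75·0.7500) ≈ 0.1509
After the subject-line classifier='flag': P(spam) = 0.6·0.1509 / (0.6·0.1509 + 0.25·0.8491) ≈ 0.2991

0.299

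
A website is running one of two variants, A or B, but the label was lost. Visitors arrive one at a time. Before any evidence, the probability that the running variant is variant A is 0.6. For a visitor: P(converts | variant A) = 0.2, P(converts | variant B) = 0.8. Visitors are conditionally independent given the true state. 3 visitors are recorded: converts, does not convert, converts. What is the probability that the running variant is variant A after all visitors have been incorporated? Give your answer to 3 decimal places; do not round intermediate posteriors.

Each posterior becomes the prior for the next update.
After 'converts': P(A) = 0.2·0.6000 / (0.2·0.6000 + 0.8·0.4000) ≈ 0.2727
After 'does not convert': P(A) = 0.8·0.2727 / (0.8·0.2727 + 0.2·0.7273) ≈ 0.6000
After 'converts': P(A) = 0.2·0.6000 / (0.2·0.6000 + 0.8·0.4000) ≈ 0.2727

0.273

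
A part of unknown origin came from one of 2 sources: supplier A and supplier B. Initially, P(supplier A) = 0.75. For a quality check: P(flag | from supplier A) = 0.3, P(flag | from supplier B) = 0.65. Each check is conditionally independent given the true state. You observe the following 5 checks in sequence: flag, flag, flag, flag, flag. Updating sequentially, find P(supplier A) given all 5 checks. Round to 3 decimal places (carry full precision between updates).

0.059

Each posterior becomes the prior for the next update.
After 'flag': P(supplier A) = 0.3·0.7500 / (0.3·0.7500 + 0.65·0.2500) ≈ 0.5806
After 'flag': P(supplier A) = 0.3·0.5806 / (0.3·0.5806 + 0.65·0.4194) ≈ 0.3899
After 'flag': P(supplier A) = 0.3·0.3899 / (0.3·0.3899 + 0.65·0.6101) ≈ 0.2278
After 'flag': P(supplier A) = 0.3·0.2278 / (0.3·0.2278 + 0.65·0.7722) ≈ 0.1198
After 'flag': P(supplier A) = 0.3·0.1198 / (0.3·0.1198 + 0.65·0.8802) ≈ 0.0591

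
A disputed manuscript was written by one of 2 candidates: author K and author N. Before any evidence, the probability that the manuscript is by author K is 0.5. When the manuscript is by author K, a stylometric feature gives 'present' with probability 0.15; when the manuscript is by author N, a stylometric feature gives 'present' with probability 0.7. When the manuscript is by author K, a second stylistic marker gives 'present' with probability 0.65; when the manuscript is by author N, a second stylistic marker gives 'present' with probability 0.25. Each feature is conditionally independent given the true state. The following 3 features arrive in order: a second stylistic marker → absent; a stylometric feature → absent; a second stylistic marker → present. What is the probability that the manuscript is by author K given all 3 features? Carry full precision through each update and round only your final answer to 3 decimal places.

0.775

After a second stylistic marker='absent': P(author K) = 0.35·0.5000 / (0.35·0.5000 + 0.75·0.5000) ≈ 0.3182
After a stylometric feature='absent': P(author K) = 0.85·0.3182 / (0.85·0.3182 + 0.3·0.6818) ≈ 0.5694
After a second stylistic marker='present': P(author K) = 0.65·0.5694 / (0.65·0.5694 + 0.25·0.4306) ≈ 0.7747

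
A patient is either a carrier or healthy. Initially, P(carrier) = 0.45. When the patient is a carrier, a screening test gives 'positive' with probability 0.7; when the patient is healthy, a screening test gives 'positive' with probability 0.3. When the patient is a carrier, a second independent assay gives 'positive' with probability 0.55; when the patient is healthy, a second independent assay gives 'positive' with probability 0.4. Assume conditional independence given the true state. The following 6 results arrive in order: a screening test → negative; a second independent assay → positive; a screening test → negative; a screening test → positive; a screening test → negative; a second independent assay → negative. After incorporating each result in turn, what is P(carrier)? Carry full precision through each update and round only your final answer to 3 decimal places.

0.134

Apply Bayes' rule sequentially, carrying P(carrier) forward.
After a screening test='negative': P(carrier) = 0.3·0.4500 / (0.3·0.4500 + 0.7·0.5500) ≈ 0.2596
After a second independent assay='positive': P(carrier) = 0.55·0.2596 / (0.55·0.2596 + 0.4·0.7404) ≈ 0.3253
After a screening test='negative': P(carrier) = 0.3·0.3253 / (0.3·0.3253 + 0.7·0.6747) ≈ 0.1712
After a screening test='positive': P(carrier) = 0.7·0.1712 / (0.7·0.1712 + 0.3·0.8288) ≈ 0.3253
After a screening test='negative': P(carrier) = 0.3·0.3253 / (0.3·0.3253 + 0.7·0.6747) ≈ 0.1712
After a second independent assay='negative': P(carrier) = 0.45·0.1712 / (0.45·0.1712 + 0.6·0.8288) ≈ 0.1342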